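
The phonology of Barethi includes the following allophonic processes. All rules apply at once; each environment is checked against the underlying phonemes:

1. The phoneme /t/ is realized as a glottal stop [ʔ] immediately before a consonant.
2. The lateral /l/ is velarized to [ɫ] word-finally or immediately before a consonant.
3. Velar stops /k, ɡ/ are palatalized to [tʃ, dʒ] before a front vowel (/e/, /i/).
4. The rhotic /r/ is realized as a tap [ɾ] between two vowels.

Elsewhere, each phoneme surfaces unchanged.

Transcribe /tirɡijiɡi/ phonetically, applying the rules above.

[tirdʒijidʒi]

/t/ — word-initial; rule 1 does not apply here → [t].
/i/ — not in any rule's target class → [i].
/r/ (between /i/ and /ɡ/) is in the target of rule 4 but the environment (between two vowels) is not met → [r].
/ɡ/ meets the environment for rule 3 (before a front vowel) → [dʒ].
/i/ — not in any rule's target class → [i].
/j/ (between /i/ and /i/) is unaffected → [j].
/i/ — not in any rule's target class → [i].
/ɡ/ (between /i/ and /i/) occurs before a front vowel → [dʒ] by rule 3.
/i/ (word-final) is unaffected → [i].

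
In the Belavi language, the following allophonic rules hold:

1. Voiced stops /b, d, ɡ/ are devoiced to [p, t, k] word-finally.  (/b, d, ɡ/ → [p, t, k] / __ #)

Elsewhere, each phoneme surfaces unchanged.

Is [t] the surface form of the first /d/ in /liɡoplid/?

Yes

/d/ — word-final, word-finally — surfaces as [t] (rule 1).
The actual realization is [t], which matches [t].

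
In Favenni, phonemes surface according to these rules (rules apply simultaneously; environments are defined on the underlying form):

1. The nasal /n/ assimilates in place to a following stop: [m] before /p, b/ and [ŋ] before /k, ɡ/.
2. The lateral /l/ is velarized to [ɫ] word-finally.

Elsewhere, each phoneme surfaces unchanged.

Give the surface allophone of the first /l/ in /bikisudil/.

Rule 2 applies to /l/ (word-final: word-finally) → [ɫ].

[ɫ]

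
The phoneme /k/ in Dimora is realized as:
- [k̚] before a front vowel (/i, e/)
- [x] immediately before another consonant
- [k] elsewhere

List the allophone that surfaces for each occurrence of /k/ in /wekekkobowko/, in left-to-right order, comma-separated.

Occurrence 1 (position 3): before a front vowel (/i, e/) → [k̚].
Occurrence 2 (position 5): immediately before another consonant → [x].
Occurrence 3 (position 6): no conditioning environment matches → elsewhere allophone [k].
Occurrence 4 (position 11): no conditioning environment matches → elsewhere allophone [k].

[k̚], [x], [k], [k]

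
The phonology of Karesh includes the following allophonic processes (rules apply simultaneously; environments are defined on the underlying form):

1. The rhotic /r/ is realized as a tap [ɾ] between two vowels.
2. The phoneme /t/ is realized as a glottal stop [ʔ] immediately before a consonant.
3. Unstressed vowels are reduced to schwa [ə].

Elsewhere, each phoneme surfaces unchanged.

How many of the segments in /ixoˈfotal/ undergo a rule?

3

Segments that undergo a rule: /i/ → [ə] (rule 3); /o/ → [ə] (rule 3); /a/ → [ə] (rule 3).
All other segments surface unchanged.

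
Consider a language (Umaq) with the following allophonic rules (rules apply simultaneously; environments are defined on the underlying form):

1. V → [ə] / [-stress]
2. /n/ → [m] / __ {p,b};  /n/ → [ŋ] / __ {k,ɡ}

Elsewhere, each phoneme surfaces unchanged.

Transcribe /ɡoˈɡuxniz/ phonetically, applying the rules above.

[ɡəˈɡuxnəz]

/ɡ/ (word-initial): no rule targets it → [ɡ].
Rule 1 applies to /o/ (between /ɡ/ and /ɡ/: in an unstressed syllable) → [ə].
/ɡ/ stays [ɡ].
/u/ — between /ɡ/ and /x/; rule 1 does not apply here → [u].
/x/ (between /u/ and /n/): no rule targets it → [x].
/n/ (between /x/ and /i/): rule 2 targets it, but not before a labial or velar stop → unchanged [n].
Rule 1 applies to /i/ (between /n/ and /z/: in an unstressed syllable) → [ə].
/z/ (word-final) is unaffected → [z].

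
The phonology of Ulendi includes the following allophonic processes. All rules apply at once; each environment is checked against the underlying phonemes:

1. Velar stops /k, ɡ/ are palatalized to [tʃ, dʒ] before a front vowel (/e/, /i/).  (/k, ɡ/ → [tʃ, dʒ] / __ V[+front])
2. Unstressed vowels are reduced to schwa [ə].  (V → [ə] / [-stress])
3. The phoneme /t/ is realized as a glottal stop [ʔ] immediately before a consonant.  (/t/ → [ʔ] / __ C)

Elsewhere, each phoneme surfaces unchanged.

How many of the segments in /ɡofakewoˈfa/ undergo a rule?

5

Segments that undergo a rule: /o/ → [ə] (rule 2); /a/ → [ə] (rule 2); /k/ → [tʃ] (rule 1); /e/ → [ə] (rule 2); /o/ → [ə] (rule 2).
All other segments surface unchanged.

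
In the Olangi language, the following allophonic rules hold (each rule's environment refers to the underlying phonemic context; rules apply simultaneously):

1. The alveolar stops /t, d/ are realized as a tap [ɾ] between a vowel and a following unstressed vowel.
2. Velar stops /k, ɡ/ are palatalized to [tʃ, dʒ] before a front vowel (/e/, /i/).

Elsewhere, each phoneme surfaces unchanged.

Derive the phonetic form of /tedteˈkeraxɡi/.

[tedteˈtʃeraxdʒi]

/t/ (word-initial): rule 1 targets it, but not between a vowel and a following unstressed vowel → unchanged [t].
/e/ — not in any rule's target class → [e].
/d/ (between /e/ and /t/) fails the environment for rule 1, so it stays [d].
/t/ (between /d/ and /e/) fails the environment for rule 1, so it stays [t].
/e/ (between /t/ and /k/) is unaffected → [e].
/k/ (between /e/ and /e/): before a front vowel, so rule 2 applies → [tʃ].
/e/ — not in any rule's target class → [e].
/r/ (between /e/ and /a/) is unaffected → [r].
/a/ stays [a].
/x/ (between /a/ and /ɡ/): no rule targets it → [x].
/ɡ/ meets the environment for rule 2 (before a front vowel) → [dʒ].
/i/ — not in any rule's target class → [i].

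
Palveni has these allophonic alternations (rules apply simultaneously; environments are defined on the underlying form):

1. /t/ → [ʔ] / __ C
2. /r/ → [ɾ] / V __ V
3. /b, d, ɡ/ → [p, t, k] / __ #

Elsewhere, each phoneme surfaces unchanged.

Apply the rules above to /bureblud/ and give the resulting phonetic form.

/b/ (word-initial): rule 3 targets it, but not word-finally → unchanged [b].
/r/ (between /u/ and /e/): between two vowels, so rule 2 applies → [ɾ].
/b/ (between /e/ and /l/): rule 3 targets it, but not word-finally → unchanged [b].
/d/ (word-final): word-finally, so rule 3 applies → [t].

[buɾeblut]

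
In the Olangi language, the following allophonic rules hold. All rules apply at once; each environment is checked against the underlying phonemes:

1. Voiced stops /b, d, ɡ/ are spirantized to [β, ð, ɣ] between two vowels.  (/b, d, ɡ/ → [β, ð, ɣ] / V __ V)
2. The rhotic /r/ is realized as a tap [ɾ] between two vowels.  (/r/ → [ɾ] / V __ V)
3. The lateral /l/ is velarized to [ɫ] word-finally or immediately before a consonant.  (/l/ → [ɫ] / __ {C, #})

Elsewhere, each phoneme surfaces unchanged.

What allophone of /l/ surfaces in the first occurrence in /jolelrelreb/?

[l]

/l/ (between /o/ and /e/): rule 3 targets it, but not word-finally or immediately before a consonant → unchanged [l].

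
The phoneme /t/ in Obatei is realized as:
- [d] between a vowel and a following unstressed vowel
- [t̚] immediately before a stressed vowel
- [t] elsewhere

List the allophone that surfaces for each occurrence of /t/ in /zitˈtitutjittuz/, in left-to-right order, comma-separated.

[t], [t̚], [d], [t], [t], [t]

Occurrence 1 (position 3): no conditioning environment matches → elsewhere allophone [t].
Occurrence 2 (position 4): immediately before a stressed vowel → [t̚].
Occurrence 3 (position 6): between a vowel and a following unstressed vowel → [d].
Occurrence 4 (position 8): no conditioning environment matches → elsewhere allophone [t].
Occurrence 5 (position 11): no conditioning environment matches → elsewhere allophone [t].
Occurrence 6 (position 12): no conditioning environment matches → elsewhere allophone [t].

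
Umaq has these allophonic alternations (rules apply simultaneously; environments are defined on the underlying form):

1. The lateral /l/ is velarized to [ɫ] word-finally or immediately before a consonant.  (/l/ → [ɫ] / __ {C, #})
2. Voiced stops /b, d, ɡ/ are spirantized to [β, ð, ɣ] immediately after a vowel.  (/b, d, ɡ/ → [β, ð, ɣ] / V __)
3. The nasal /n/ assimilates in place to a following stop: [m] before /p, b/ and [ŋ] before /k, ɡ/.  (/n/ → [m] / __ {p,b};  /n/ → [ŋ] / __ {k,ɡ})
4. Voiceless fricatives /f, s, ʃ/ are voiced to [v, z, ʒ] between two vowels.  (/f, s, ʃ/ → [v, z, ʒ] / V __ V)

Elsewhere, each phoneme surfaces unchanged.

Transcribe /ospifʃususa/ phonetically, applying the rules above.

[ospifʃuzuza]

/s/ (between /o/ and /p/) fails the environment for rule 4, so it stays [s].
/f/ (between /i/ and /ʃ/): rule 4 targets it, but not between two vowels → unchanged [f].
/ʃ/ — between /f/ and /u/; rule 4 does not apply here → [ʃ].
/s/ — between /u/ and /u/, between two vowels — surfaces as [z] (rule 4).
/s/ meets the environment for rule 4 (between two vowels) → [z].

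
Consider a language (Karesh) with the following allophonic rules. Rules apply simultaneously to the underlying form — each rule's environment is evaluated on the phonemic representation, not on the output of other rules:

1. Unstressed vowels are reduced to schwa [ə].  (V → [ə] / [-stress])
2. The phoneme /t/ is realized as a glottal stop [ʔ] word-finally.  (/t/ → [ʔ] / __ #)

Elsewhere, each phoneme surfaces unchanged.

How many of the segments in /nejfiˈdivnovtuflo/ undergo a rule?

5

Segments that undergo a rule: /e/ → [ə] (rule 1); /i/ → [ə] (rule 1); /o/ → [ə] (rule 1); /u/ → [ə] (rule 1); /o/ → [ə] (rule 1).
All other segments surface unchanged.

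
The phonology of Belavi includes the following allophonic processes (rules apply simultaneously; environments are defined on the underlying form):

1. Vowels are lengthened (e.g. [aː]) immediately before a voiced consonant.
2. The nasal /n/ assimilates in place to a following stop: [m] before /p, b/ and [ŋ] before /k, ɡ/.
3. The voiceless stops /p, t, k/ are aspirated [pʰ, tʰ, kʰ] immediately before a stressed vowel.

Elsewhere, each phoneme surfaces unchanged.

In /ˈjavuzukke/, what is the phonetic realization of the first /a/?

/a/ (between /j/ and /v/): before a voiced consonant, so rule 1 applies → [aː].

[aː]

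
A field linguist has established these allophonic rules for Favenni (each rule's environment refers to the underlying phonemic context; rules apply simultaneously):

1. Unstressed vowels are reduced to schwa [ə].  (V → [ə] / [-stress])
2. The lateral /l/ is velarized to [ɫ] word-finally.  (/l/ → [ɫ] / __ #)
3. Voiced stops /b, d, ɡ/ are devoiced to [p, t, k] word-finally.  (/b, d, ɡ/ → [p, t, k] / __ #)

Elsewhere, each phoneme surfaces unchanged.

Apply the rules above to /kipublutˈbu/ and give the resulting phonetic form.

/k/ (word-initial) is unaffected → [k].
/i/ — between /k/ and /p/, in an unstressed syllable — surfaces as [ə] (rule 1).
/p/ (between /i/ and /u/): no rule targets it → [p].
/u/ — between /p/ and /b/, in an unstressed syllable — surfaces as [ə] (rule 1).
/b/ — between /u/ and /l/; rule 3 does not apply here → [b].
/l/ (between /b/ and /u/) is in the target of rule 2 but the environment (word-finally) is not met → [l].
/u/ meets the environment for rule 1 (in an unstressed syllable) → [ə].
/t/ (between /u/ and /b/) is unaffected → [t].
/b/ (between /t/ and /u/) is in the target of rule 3 but the environment (word-finally) is not met → [b].
/u/ (word-final): rule 1 targets it, but not in an unstressed syllable → unchanged [u].

[kəpəblətˈbu]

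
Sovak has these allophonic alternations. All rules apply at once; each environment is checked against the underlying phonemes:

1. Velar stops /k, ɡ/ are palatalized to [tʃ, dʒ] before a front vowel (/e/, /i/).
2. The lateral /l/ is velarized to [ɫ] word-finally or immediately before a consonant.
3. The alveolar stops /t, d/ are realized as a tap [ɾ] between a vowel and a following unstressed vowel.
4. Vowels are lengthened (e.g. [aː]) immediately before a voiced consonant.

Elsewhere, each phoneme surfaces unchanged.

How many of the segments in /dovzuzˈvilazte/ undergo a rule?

4

Segments that undergo a rule: /o/ → [oː] (rule 4); /u/ → [uː] (rule 4); /i/ → [iː] (rule 4); /a/ → [aː] (rule 4).
All other segments surface unchanged.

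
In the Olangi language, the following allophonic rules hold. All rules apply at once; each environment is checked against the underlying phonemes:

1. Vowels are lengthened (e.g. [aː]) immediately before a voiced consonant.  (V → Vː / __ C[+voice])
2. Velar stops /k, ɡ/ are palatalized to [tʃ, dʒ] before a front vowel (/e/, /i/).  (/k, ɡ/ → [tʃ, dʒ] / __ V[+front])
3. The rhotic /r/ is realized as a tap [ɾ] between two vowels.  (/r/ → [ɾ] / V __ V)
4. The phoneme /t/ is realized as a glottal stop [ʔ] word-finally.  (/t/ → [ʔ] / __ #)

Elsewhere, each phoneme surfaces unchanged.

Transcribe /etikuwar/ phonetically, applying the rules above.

[etikuːwaːr]

/e/ — word-initial; rule 1 does not apply here → [e].
/t/ (between /e/ and /i/): rule 4 targets it, but not word-finally → unchanged [t].
/i/ (between /t/ and /k/) is in the target of rule 1 but the environment (before a voiced consonant) is not met → [i].
/k/ (between /i/ and /u/) is in the target of rule 2 but the environment (before a front vowel) is not met → [k].
Rule 1 applies to /u/ (between /k/ and /w/: before a voiced consonant) → [uː].
/a/ — between /w/ and /r/, before a voiced consonant — surfaces as [aː] (rule 1).
/r/ — word-final; rule 3 does not apply here → [r].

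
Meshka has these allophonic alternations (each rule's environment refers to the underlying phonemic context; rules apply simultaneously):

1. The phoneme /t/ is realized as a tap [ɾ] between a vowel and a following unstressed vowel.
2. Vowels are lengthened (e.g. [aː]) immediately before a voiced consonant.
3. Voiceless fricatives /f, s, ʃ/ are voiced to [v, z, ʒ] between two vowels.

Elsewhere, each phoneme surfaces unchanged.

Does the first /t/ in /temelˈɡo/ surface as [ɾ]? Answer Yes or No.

No

/t/ (word-initial): rule 1 targets it, but not between a vowel and a following unstressed vowel → unchanged [t].
The actual realization is [t], not [ɾ].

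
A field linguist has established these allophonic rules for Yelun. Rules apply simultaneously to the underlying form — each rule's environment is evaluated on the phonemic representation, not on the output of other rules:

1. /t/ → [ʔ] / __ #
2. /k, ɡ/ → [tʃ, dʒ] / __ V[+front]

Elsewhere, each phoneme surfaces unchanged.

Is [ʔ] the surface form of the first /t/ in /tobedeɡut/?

/t/ (word-initial) is in the target of rule 1 but the environment (word-finally) is not met → [t].
The actual realization is [t], not [ʔ].

No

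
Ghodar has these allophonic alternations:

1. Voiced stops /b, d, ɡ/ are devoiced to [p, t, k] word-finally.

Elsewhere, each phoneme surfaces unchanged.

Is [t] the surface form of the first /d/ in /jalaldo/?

No

/d/ — between /l/ and /o/; rule 1 does not apply here → [d].
The actual realization is [d], not [t].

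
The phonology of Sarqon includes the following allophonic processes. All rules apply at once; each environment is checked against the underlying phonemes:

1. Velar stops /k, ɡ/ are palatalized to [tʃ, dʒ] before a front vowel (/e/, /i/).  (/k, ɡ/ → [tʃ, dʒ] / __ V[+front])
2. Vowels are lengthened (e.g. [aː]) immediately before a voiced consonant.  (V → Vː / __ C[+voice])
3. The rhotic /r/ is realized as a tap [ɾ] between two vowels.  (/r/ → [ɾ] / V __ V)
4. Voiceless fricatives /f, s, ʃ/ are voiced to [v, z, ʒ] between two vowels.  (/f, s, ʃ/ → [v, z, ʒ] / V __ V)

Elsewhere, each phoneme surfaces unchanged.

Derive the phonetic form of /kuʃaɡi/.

/k/ — word-initial; rule 1 does not apply here → [k].
/u/ (between /k/ and /ʃ/): rule 2 targets it, but not before a voiced consonant → unchanged [u].
/ʃ/ meets the environment for rule 4 (between two vowels) → [ʒ].
/a/ meets the environment for rule 2 (before a voiced consonant) → [aː].
Rule 1 applies to /ɡ/ (between /a/ and /i/: before a front vowel) → [dʒ].
/i/ (word-final) fails the environment for rule 2, so it stays [i].

[kuʒaːdʒi]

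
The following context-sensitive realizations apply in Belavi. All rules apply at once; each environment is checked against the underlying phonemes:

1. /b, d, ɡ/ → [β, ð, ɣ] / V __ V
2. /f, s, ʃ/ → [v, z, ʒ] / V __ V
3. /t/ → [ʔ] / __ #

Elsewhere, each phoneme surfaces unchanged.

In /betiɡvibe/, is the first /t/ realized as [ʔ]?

No

/t/ (between /e/ and /i/) fails the environment for rule 3, so it stays [t].
The actual realization is [t], not [ʔ].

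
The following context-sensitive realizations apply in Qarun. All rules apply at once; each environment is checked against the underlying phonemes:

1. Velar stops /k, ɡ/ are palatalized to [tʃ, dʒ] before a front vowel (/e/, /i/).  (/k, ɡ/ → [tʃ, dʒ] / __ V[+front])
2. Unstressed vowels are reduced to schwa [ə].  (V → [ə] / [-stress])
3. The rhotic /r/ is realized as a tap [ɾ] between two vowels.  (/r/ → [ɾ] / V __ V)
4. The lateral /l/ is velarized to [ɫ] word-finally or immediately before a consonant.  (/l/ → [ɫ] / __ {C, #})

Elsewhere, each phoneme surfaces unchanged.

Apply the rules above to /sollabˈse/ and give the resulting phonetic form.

/s/ stays [s].
Rule 2 applies to /o/ (between /s/ and /l/: in an unstressed syllable) → [ə].
/l/ (between /o/ and /l/) occurs word-finally or immediately before a consonant → [ɫ] by rule 4.
/l/ (between /l/ and /a/) is in the target of rule 4 but the environment (word-finally or immediately before a consonant) is not met → [l].
Rule 2 applies to /a/ (between /l/ and /b/: in an unstressed syllable) → [ə].
/b/ stays [b].
/s/ (between /b/ and /e/): no rule targets it → [s].
/e/ (word-final): rule 2 targets it, but not in an unstressed syllable → unchanged [e].

[səɫləbˈse]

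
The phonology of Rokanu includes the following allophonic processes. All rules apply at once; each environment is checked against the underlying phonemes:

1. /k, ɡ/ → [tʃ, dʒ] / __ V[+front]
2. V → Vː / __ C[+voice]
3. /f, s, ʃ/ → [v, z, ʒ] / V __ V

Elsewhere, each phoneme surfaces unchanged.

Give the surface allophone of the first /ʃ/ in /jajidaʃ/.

[ʃ]

/ʃ/ (word-final) fails the environment for rule 3, so it stays [ʃ].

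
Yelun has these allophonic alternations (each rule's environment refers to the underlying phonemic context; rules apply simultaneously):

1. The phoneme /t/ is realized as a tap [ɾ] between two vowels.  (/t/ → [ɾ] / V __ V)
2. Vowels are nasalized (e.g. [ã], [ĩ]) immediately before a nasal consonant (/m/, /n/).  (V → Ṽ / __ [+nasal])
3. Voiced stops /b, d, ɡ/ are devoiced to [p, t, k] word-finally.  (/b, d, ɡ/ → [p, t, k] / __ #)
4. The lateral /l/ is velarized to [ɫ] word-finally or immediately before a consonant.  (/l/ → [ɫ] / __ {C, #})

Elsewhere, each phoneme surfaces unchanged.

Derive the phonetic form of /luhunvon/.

/l/ (word-initial): rule 4 targets it, but not word-finally or immediately before a consonant → unchanged [l].
/u/ (between /l/ and /h/): rule 2 targets it, but not before a nasal consonant → unchanged [u].
/h/ (between /u/ and /u/) is unaffected → [h].
/u/ (between /h/ and /n/): before a nasal consonant, so rule 2 applies → [ũ].
/n/ (between /u/ and /v/): no rule targets it → [n].
/v/ (between /n/ and /o/): no rule targets it → [v].
/o/ — between /v/ and /n/, before a nasal consonant — surfaces as [õ] (rule 2).
/n/ (word-final): no rule targets it → [n].

[luhũnvõn]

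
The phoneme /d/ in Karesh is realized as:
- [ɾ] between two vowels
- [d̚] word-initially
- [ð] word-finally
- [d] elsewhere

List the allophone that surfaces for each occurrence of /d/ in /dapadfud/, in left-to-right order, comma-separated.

Occurrence 1 (position 1): word-initially → [d̚].
Occurrence 2 (position 5): no conditioning environment matches → elsewhere allophone [d].
Occurrence 3 (position 8): word-finally → [ð].

[d̚], [d], [ð]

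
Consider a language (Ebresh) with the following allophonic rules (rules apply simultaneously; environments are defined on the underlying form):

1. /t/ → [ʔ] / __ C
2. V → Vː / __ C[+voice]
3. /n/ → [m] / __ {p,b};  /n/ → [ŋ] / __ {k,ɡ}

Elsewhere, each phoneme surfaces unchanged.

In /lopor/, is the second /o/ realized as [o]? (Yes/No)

Rule 2 applies to /o/ (between /p/ and /r/: before a voiced consonant) → [oː].
The actual realization is [oː], not [o].

No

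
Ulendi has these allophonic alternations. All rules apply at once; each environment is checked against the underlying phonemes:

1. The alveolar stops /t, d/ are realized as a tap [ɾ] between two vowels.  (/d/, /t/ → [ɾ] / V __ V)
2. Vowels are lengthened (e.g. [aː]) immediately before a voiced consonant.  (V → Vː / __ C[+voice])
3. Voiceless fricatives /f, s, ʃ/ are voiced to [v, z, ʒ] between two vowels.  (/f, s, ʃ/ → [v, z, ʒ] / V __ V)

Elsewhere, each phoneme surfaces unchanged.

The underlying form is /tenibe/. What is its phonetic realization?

/t/ (word-initial) is in the target of rule 1 but the environment (between two vowels) is not met → [t].
/e/ — between /t/ and /n/, before a voiced consonant — surfaces as [eː] (rule 2).
/n/ (between /e/ and /i/): no rule targets it → [n].
Rule 2 applies to /i/ (between /n/ and /b/: before a voiced consonant) → [iː].
/b/ (between /i/ and /e/) is unaffected → [b].
/e/ (word-final) is in the target of rule 2 but the environment (before a voiced consonant) is not met → [e].

[teːniːbe]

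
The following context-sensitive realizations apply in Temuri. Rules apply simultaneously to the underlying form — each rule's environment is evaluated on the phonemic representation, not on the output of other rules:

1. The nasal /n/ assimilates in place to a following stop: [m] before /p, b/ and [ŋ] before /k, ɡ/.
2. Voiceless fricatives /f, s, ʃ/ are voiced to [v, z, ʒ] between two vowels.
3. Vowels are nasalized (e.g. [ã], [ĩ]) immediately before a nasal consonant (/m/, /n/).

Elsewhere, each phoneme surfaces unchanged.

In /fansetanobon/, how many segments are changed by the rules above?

3

Segments that undergo a rule: /a/ → [ã] (rule 3); /a/ → [ã] (rule 3); /o/ → [õ] (rule 3).
All other segments surface unchanged.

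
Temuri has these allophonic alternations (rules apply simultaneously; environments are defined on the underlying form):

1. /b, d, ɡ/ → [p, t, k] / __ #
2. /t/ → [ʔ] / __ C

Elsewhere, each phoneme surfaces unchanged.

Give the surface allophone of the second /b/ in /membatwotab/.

/b/ — word-final, word-finally — surfaces as [p] (rule 1).

[p]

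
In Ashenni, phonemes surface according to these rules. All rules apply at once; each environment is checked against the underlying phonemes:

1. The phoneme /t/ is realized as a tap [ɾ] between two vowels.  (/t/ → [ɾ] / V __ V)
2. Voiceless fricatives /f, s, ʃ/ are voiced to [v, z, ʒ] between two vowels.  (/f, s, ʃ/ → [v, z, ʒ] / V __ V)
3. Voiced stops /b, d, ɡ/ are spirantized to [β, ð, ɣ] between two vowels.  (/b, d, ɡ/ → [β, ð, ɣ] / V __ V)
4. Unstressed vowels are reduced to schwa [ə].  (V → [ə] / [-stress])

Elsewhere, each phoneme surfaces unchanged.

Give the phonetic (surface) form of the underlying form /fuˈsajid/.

/f/ (word-initial) fails the environment for rule 2, so it stays [f].
/u/ — between /f/ and /s/, in an unstressed syllable — surfaces as [ə] (rule 4).
/s/ meets the environment for rule 2 (between two vowels) → [z].
/a/ (between /s/ and /j/) is in the target of rule 4 but the environment (in an unstressed syllable) is not met → [a].
/j/ (between /a/ and /i/): no rule targets it → [j].
/i/ (between /j/ and /d/): in an unstressed syllable, so rule 4 applies → [ə].
/d/ — word-final; rule 3 does not apply here → [d].

[fəˈzajəd]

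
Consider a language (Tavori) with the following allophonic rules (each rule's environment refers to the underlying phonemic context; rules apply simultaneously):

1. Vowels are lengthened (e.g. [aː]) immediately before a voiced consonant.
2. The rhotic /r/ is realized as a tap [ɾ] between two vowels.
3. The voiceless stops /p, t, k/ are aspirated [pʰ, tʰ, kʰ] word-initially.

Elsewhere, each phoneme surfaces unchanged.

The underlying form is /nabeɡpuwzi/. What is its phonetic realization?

/n/ stays [n].
/a/ — between /n/ and /b/, before a voiced consonant — surfaces as [aː] (rule 1).
/b/ — not in any rule's target class → [b].
/e/ (between /b/ and /ɡ/) occurs before a voiced consonant → [eː] by rule 1.
/ɡ/ — not in any rule's target class → [ɡ].
/p/ — between /ɡ/ and /u/; rule 3 does not apply here → [p].
/u/ (between /p/ and /w/): before a voiced consonant, so rule 1 applies → [uː].
/w/ (between /u/ and /z/) is unaffected → [w].
/z/ (between /w/ and /i/): no rule targets it → [z].
/i/ (word-final) fails the environment for rule 1, so it stays [i].

[naːbeːɡpuːwzi]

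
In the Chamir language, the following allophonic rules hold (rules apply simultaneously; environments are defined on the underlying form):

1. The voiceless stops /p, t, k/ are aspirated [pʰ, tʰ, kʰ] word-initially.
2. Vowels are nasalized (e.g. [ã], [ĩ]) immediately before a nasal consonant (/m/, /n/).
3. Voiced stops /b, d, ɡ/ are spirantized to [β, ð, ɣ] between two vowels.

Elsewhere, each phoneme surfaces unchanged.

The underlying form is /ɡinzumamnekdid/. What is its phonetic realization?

/ɡ/ (word-initial) is in the target of rule 3 but the environment (between two vowels) is not met → [ɡ].
/i/ — between /ɡ/ and /n/, before a nasal consonant — surfaces as [ĩ] (rule 2).
Rule 2 applies to /u/ (between /z/ and /m/: before a nasal consonant) → [ũ].
Rule 2 applies to /a/ (between /m/ and /m/: before a nasal consonant) → [ã].
/e/ (between /n/ and /k/): rule 2 targets it, but not before a nasal consonant → unchanged [e].
/k/ — between /e/ and /d/; rule 1 does not apply here → [k].
/d/ (between /k/ and /i/) fails the environment for rule 3, so it stays [d].
/i/ (between /d/ and /d/) is in the target of rule 2 but the environment (before a nasal consonant) is not met → [i].
/d/ (word-final): rule 3 targets it, but not between two vowels → unchanged [d].

[ɡĩnzũmãmnekdid]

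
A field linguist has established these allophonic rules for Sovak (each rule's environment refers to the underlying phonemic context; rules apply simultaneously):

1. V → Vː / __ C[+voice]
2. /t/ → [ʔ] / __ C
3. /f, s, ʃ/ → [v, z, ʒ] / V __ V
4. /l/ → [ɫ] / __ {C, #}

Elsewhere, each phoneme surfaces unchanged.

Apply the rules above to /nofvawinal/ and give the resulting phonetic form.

/n/ stays [n].
/o/ — between /n/ and /f/; rule 1 does not apply here → [o].
/f/ (between /o/ and /v/) is in the target of rule 3 but the environment (between two vowels) is not met → [f].
/v/ (between /f/ and /a/): no rule targets it → [v].
/a/ (between /v/ and /w/) occurs before a voiced consonant → [aː] by rule 1.
/w/ (between /a/ and /i/): no rule targets it → [w].
/i/ — between /w/ and /n/, before a voiced consonant — surfaces as [iː] (rule 1).
/n/ stays [n].
/a/ (between /n/ and /l/): before a voiced consonant, so rule 1 applies → [aː].
/l/ — word-final, word-finally or immediately before a consonant — surfaces as [ɫ] (rule 4).

[nofvaːwiːnaːɫ]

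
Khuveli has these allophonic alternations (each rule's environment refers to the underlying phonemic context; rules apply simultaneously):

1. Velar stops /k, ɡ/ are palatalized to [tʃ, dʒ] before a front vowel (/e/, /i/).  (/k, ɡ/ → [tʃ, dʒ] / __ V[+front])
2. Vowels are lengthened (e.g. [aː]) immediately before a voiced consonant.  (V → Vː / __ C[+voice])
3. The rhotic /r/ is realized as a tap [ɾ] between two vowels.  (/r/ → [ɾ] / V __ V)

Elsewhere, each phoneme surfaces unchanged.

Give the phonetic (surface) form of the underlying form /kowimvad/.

[koːwiːmvaːd]

/k/ — word-initial; rule 1 does not apply here → [k].
/o/ (between /k/ and /w/): before a voiced consonant, so rule 2 applies → [oː].
/i/ meets the environment for rule 2 (before a voiced consonant) → [iː].
/a/ (between /v/ and /d/): before a voiced consonant, so rule 2 applies → [aː].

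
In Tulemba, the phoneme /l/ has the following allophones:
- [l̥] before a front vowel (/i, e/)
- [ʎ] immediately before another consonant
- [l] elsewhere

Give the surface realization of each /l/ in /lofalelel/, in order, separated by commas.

[l], [l̥], [l̥], [l]

Occurrence 1 (position 1): no conditioning environment matches → elsewhere allophone [l].
Occurrence 2 (position 5): before a front vowel (/i, e/) → [l̥].
Occurrence 3 (position 7): before a front vowel (/i, e/) → [l̥].
Occurrence 4 (position 9): no conditioning environment matches → elsewhere allophone [l].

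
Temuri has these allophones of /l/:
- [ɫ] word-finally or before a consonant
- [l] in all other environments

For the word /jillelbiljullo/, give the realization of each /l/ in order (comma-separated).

Occurrence 1 (position 3): word-finally or before a consonant → [ɫ].
Occurrence 2 (position 4): no conditioning environment matches → elsewhere allophone [l].
Occurrence 3 (position 6): word-finally or before a consonant → [ɫ].
Occurrence 4 (position 9): word-finally or before a consonant → [ɫ].
Occurrence 5 (position 12): word-finally or before a consonant → [ɫ].
Occurrence 6 (position 13): no conditioning environment matches → elsewhere allophone [l].

[ɫ], [l], [ɫ], [ɫ], [ɫ], [l]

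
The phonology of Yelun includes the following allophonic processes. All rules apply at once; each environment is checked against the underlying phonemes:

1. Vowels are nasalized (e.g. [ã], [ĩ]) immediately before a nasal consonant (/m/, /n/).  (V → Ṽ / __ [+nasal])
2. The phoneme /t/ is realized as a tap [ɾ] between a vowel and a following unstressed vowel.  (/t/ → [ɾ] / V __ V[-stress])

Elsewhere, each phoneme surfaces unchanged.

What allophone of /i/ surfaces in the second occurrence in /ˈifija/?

[i]

/i/ (between /f/ and /j/): rule 1 targets it, but not before a nasal consonant → unchanged [i].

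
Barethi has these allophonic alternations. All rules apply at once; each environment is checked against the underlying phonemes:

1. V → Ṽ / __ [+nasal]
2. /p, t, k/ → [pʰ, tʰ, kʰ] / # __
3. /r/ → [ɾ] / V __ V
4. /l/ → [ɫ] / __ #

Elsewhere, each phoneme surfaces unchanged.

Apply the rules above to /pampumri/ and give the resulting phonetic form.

[pʰãmpũmri]

/p/ (word-initial) occurs word-initially → [pʰ] by rule 2.
/a/ (between /p/ and /m/) occurs before a nasal consonant → [ã] by rule 1.
/m/ (between /a/ and /p/) is unaffected → [m].
/p/ — between /m/ and /u/; rule 2 does not apply here → [p].
Rule 1 applies to /u/ (between /p/ and /m/: before a nasal consonant) → [ũ].
/m/ (between /u/ and /r/) is unaffected → [m].
/r/ (between /m/ and /i/) is in the target of rule 3 but the environment (between two vowels) is not met → [r].
/i/ (word-final) fails the environment for rule 1, so it stays [i].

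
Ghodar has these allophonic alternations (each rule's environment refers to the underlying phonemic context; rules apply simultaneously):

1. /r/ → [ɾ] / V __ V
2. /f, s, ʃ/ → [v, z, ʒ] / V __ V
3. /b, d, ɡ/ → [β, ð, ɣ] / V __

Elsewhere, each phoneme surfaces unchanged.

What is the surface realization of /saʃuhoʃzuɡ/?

[saʒuhoʃzuɣ]

/s/ — word-initial; rule 2 does not apply here → [s].
/a/ — not in any rule's target class → [a].
/ʃ/ (between /a/ and /u/) occurs between two vowels → [ʒ] by rule 2.
/u/ (between /ʃ/ and /h/): no rule targets it → [u].
/h/ (between /u/ and /o/) is unaffected → [h].
/o/ (between /h/ and /ʃ/): no rule targets it → [o].
/ʃ/ (between /o/ and /z/) is in the target of rule 2 but the environment (between two vowels) is not met → [ʃ].
/z/ — not in any rule's target class → [z].
/u/ — not in any rule's target class → [u].
Rule 3 applies to /ɡ/ (word-final: immediately after a vowel) → [ɣ].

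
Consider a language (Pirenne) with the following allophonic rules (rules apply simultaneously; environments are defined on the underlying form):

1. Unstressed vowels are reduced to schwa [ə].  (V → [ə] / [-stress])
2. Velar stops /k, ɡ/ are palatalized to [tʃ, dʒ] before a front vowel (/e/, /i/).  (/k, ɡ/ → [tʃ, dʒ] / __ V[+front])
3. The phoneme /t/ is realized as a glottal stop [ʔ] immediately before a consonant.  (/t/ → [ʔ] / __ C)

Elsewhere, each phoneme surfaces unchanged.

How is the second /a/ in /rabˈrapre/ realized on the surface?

/a/ (between /r/ and /p/): rule 1 targets it, but not in an unstressed syllable → unchanged [a].

[a]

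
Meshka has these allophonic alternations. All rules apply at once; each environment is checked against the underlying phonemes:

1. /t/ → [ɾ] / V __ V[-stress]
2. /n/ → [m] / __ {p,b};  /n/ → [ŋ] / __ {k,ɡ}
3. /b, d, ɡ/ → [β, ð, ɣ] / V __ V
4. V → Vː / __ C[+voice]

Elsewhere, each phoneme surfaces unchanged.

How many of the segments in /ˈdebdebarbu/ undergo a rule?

Segments that undergo a rule: /e/ → [eː] (rule 4); /e/ → [eː] (rule 4); /b/ → [β] (rule 3); /a/ → [aː] (rule 4).
All other segments surface unchanged.

4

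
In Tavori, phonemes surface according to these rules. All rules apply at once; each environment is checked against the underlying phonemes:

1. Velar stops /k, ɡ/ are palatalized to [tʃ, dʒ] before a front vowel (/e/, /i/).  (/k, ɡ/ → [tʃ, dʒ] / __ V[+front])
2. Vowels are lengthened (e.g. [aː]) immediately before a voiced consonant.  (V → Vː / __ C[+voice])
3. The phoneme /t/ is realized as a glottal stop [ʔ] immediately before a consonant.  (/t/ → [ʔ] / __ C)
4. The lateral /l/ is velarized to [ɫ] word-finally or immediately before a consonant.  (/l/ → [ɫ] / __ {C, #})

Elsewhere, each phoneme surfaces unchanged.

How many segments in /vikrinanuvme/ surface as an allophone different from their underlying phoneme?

Segments that undergo a rule: /i/ → [iː] (rule 2); /a/ → [aː] (rule 2); /u/ → [uː] (rule 2).
All other segments surface unchanged.

3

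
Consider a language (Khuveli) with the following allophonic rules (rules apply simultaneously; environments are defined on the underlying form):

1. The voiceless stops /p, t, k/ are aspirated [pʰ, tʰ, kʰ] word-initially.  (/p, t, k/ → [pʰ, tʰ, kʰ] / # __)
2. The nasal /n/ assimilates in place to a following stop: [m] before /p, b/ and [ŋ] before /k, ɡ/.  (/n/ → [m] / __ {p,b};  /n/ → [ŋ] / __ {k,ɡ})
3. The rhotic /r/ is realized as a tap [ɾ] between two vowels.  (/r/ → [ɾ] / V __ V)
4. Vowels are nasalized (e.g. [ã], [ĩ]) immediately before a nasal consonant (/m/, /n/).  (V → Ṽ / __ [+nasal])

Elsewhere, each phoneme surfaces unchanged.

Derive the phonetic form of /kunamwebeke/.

[kʰũnãmwebeke]

/k/ — word-initial, word-initially — surfaces as [kʰ] (rule 1).
/u/ (between /k/ and /n/): before a nasal consonant, so rule 4 applies → [ũ].
/n/ (between /u/ and /a/) fails the environment for rule 2, so it stays [n].
/a/ meets the environment for rule 4 (before a nasal consonant) → [ã].
/m/ (between /a/ and /w/): no rule targets it → [m].
/w/ stays [w].
/e/ (between /w/ and /b/) is in the target of rule 4 but the environment (before a nasal consonant) is not met → [e].
/b/ (between /e/ and /e/) is unaffected → [b].
/e/ (between /b/ and /k/): rule 4 targets it, but not before a nasal consonant → unchanged [e].
/k/ (between /e/ and /e/) is in the target of rule 1 but the environment (word-initially) is not met → [k].
/e/ — word-final; rule 4 does not apply here → [e].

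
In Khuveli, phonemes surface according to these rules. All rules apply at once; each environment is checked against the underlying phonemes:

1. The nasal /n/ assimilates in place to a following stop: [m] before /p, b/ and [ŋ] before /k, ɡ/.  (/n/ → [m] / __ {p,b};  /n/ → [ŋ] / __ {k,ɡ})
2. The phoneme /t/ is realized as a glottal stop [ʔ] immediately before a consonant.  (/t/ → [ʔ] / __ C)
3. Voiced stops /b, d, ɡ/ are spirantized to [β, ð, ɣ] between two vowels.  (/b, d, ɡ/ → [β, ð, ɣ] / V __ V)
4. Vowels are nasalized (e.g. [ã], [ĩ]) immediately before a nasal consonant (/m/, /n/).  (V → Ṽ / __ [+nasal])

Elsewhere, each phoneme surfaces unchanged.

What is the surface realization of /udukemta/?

/u/ (word-initial) fails the environment for rule 4, so it stays [u].
/d/ (between /u/ and /u/): between two vowels, so rule 3 applies → [ð].
/u/ (between /d/ and /k/): rule 4 targets it, but not before a nasal consonant → unchanged [u].
/k/ (between /u/ and /e/): no rule targets it → [k].
Rule 4 applies to /e/ (between /k/ and /m/: before a nasal consonant) → [ẽ].
/m/ — not in any rule's target class → [m].
/t/ — between /m/ and /a/; rule 2 does not apply here → [t].
/a/ — word-final; rule 4 does not apply here → [a].

[uðukẽmta]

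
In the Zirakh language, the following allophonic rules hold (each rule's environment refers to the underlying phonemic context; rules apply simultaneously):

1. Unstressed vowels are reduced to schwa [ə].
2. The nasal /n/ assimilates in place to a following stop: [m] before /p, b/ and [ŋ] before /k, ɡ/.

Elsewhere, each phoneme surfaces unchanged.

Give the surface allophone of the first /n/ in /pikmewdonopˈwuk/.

/n/ — between /o/ and /o/; rule 2 does not apply here → [n].

[n]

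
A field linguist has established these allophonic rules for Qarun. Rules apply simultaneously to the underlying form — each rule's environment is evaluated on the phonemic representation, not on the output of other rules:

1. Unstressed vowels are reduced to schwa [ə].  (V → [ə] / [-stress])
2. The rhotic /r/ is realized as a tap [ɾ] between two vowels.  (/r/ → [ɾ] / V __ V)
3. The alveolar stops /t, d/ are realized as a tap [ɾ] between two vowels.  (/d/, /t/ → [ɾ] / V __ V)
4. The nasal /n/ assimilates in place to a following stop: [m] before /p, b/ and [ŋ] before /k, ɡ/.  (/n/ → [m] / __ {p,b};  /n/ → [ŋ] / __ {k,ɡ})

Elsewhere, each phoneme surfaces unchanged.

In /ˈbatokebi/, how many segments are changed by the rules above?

Segments that undergo a rule: /t/ → [ɾ] (rule 3); /o/ → [ə] (rule 1); /e/ → [ə] (rule 1); /i/ → [ə] (rule 1).
All other segments surface unchanged.

4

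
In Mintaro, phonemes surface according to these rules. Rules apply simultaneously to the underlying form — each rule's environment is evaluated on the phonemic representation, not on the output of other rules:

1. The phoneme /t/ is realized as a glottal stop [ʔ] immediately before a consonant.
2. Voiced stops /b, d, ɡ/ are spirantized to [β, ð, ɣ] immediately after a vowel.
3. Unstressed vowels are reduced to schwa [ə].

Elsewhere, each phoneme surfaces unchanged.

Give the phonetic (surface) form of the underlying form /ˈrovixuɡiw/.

[ˈrovəxəɣəw]

/r/ (word-initial) is unaffected → [r].
/o/ (between /r/ and /v/) is in the target of rule 3 but the environment (in an unstressed syllable) is not met → [o].
/v/ (between /o/ and /i/) is unaffected → [v].
Rule 3 applies to /i/ (between /v/ and /x/: in an unstressed syllable) → [ə].
/x/ stays [x].
/u/ — between /x/ and /ɡ/, in an unstressed syllable — surfaces as [ə] (rule 3).
/ɡ/ (between /u/ and /i/) occurs immediately after a vowel → [ɣ] by rule 2.
/i/ (between /ɡ/ and /w/) occurs in an unstressed syllable → [ə] by rule 3.
/w/ (word-final): no rule targets it → [w].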